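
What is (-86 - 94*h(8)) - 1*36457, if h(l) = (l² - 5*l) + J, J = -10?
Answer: -37859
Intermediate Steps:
h(l) = -10 + l² - 5*l (h(l) = (l² - 5*l) - 10 = -10 + l² - 5*l)
(-86 - 94*h(8)) - 1*36457 = (-86 - 94*(-10 + 8² - 5*8)) - 1*36457 = (-86 - 94*(-10 + 64 - 40)) - 36457 = (-86 - 94*14) - 36457 = (-86 - 1316) - 36457 = -1402 - 36457 = -37859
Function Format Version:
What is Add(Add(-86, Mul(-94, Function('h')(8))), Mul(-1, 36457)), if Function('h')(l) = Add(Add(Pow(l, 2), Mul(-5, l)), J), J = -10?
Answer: -37859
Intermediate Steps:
Function('h')(l) = Add(-10, Pow(l, 2), Mul(-5, l)) (Function('h')(l) = Add(Add(Pow(l, 2), Mul(-5, l)), -10) = Add(-10, Pow(l, 2), Mul(-5, l)))
Add(Add(-86, Mul(-94, Function('h')(8))), Mul(-1, 36457)) = Add(Add(-86, Mul(-94, Add(-10, Pow(8, 2), Mul(-5, 8)))), Mul(-1, 36457)) = Add(Add(-86, Mul(-94, Add(-10, 64, -40))), -36457) = Add(Add(-86, Mul(-94, 14)), -36457) = Add(Add(-86, -1316), -36457) = Add(-1402, -36457) = -37859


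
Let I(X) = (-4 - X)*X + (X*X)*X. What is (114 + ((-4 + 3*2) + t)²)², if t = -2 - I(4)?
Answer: 1295044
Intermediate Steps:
I(X) = X³ + X*(-4 - X) (I(X) = X*(-4 - X) + X²*X = X*(-4 - X) + X³ = X³ + X*(-4 - X))
t = -34 (t = -2 - 4*(-4 + 4² - 1*4) = -2 - 4*(-4 + 16 - 4) = -2 - 4*8 = -2 - 1*32 = -2 - 32 = -34)
(114 + ((-4 + 3*2) + t)²)² = (114 + ((-4 + 3*2) - 34)²)² = (114 + ((-4 + 6) - 34)²)² = (114 + (2 - 34)²)² = (114 + (-32)²)² = (114 + 1024)² = 1138² = 1295044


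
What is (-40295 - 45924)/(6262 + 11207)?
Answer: -86219/17469 ≈ -4.9355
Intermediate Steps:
(-40295 - 45924)/(6262 + 11207) = -86219/17469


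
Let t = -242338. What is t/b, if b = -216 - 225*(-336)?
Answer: -121169/37692 ≈ -3.2147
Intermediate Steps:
b = 75384 (b = -216 + 75600 = 75384)
t/b = -242338/75384 = -242338*1/75384 = -121169/37692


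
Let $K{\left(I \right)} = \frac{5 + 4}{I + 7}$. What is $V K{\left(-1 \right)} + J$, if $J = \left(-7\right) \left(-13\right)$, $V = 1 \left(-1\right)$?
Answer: $\frac{179}{2} \approx 89.5$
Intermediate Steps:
$V = -1$
$J = 91$
$K{\left(I \right)} = \frac{9}{7 + I}$
$V K{\left(-1 \right)} + J = - \frac{9}{7 - 1} + 91 = - \frac{9}{6} + 91 = \left(-1\right) \frac{3}{2} + 91 = - \frac{3}{2} + 91 = \frac{179}{2}$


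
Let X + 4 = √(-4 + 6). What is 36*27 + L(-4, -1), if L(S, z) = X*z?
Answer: 976 - √2 ≈ 974.59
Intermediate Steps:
X = -4 + √2 (X = -4 + √(-4 + 6) = -4 + √2 ≈ -2.5858)
L(S, z) = z*(-4 + √2) (L(S, z) = (-4 + √2)*z = z*(-4 + √2))
36*27 + L(-4, -1) = 36*27 - (-4 + √2) = 972 + (4 - √2) = 976 - √2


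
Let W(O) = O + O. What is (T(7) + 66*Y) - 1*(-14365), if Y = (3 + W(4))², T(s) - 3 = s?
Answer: 22361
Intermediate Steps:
W(O) = 2*O
T(s) = 3 + s
Y = 121 (Y = (3 + 2*4)² = (3 + 8)² = 11² = 121)
(T(7) + 66*Y) - 1*(-14365) = ((3 + 7) + 66*121) - 1*(-14365) = (10 + 7986) + 14365 = 7996 + 14365 = 22361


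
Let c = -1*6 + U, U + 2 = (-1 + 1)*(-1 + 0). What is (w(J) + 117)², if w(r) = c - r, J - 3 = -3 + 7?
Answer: 10404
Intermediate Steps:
J = 7 (J = 3 + (-3 + 7) = 3 + 4 = 7)
U = -2 (U = -2 + (-1 + 1)*(-1 + 0) = -2 + 0*(-1) = -2 + 0 = -2)
c = -8 (c = -1*6 - 2 = -6 - 2 = -8)
w(r) = -8 - r
(w(J) + 117)² = ((-8 - 1*7) + 117)² = ((-8 - 7) + 117)² = (-15 + 117)² = 102² = 10404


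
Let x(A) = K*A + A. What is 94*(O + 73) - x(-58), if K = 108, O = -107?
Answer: 3126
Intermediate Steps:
x(A) = 109*A (x(A) = 108*A + A = 109*A)
94*(O + 73) - x(-58) = 94*(-107 + 73) - 109*(-58) = 94*(-34) - 1*(-6322) = -3196 + 6322 = 3126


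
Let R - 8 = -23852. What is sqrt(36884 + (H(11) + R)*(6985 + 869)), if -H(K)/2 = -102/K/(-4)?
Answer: I*sqrt(187270306) ≈ 13685.0*I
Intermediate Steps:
R = -23844 (R = 8 - 23852 = -23844)
H(K) = -51/K (H(K) = -2*(-102/K)/(-4) = -2*(-102/K)*(-1)/4 = -51/K)
sqrt(36884 + (H(11) + R)*(6985 + 869)) = sqrt(36884 + (-51/11 - 23844)*(6985 + 869)) = sqrt(36884 + (-51*1/11 - 23844)*7854) = sqrt(36884 + (-51/11 - 23844)*7854) = sqrt(36884 - 262335/11*7854) = sqrt(36884 - 187307190) = sqrt(-187270306) = I*sqrt(187270306)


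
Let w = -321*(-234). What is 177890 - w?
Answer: 102776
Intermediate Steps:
w = 75114
177890 - w = 177890 - 1*75114 = 177890 - 75114 = 102776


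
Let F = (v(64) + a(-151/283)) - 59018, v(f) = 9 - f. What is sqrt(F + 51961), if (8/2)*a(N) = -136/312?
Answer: I*sqrt(43270071)/78 ≈ 84.333*I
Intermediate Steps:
a(N) = -17/156 (a(N) = (-136/312)/4 = (-136*1/312)/4 = (1/4)*(-17/39) = -17/156)
F = -9215405/156 (F = ((9 - 1*64) - 17/156) - 59018 = ((9 - 64) - 17/156) - 59018 = (-55 - 17/156) - 59018 = -8597/156 - 59018 = -9215405/156 ≈ -59073.)
sqrt(F + 51961) = sqrt(-9215405/156 + 51961) = sqrt(-1109489/156) = I*sqrt(43270071)/78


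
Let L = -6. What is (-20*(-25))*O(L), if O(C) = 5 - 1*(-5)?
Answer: 5000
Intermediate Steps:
O(C) = 10 (O(C) = 5 + 5 = 10)
(-20*(-25))*O(L) = -20*(-25)*10 = 500*10 = 5000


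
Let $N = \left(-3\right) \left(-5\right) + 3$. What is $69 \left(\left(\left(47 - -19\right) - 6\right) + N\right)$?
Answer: $5382$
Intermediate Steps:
$N = 18$ ($N = 15 + 3 = 18$)
$69 \left(\left(\left(47 - -19\right) - 6\right) + N\right) = 69 \left(\left(\left(47 - -19\right) - 6\right) + 18\right) = 69 \left(\left(\left(47 + \left(-1 + 20\right)\right) - 6\right) + 18\right) = 69 \left(\left(\left(47 + 19\right) - 6\right) + 18\right) = 69 \left(\left(66 - 6\right) + 18\right) = 69 \left(60 + 18\right) = 69 \cdot 78 = 5382$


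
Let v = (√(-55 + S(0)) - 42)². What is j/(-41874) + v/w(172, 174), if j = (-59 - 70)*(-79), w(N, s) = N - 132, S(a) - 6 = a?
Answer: 2380209/55832 - 147*I/10 ≈ 42.632 - 14.7*I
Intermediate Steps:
S(a) = 6 + a
w(N, s) = -132 + N
j = 10191 (j = -129*(-79) = 10191)
v = (-42 + 7*I)² (v = (√(-55 + (6 + 0)) - 42)² = (√(-55 + 6) - 42)² = (√(-49) - 42)² = (7*I - 42)² = (-42 + 7*I)² ≈ 1715.0 - 588.0*I)
j/(-41874) + v/w(172, 174) = 10191/(-41874) + (1715 - 588*I)/(-132 + 172) = 10191*(-1/41874) + (1715 - 588*I)/40 = -3397/13958 + (1715 - 588*I)*(1/40) = -3397/13958 + (343/8 - 147*I/10) = 2380209/55832 - 147*I/10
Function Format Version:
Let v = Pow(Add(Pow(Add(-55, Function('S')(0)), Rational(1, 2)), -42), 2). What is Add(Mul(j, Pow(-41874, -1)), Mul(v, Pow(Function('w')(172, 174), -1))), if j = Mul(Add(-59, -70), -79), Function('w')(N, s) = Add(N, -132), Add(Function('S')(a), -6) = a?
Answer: Add(Rational(2380209, 55832), Mul(Rational(-147, 10), I)) ≈ Add(42.632, Mul(-14.700, I))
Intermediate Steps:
Function('S')(a) = Add(6, a)
Function('w')(N, s) = Add(-132, N)
j = 10191 (j = Mul(-129, -79) = 10191)
v = Pow(Add(-42, Mul(7, I)), 2) (v = Pow(Add(Pow(Add(-55, Add(6, 0)), Rational(1, 2)), -42), 2) = Pow(Add(Pow(Add(-55, 6), Rational(1, 2)), -42), 2) = Pow(Add(Pow(-49, Rational(1, 2)), -42), 2) = Pow(Add(Mul(7, I), -42), 2) = Pow(Add(-42, Mul(7, I)), 2) ≈ Add(1715.0, Mul(-588.00, I)))
Add(Mul(j, Pow(-41874, -1)), Mul(v, Pow(Function('w')(172, 174), -1))) = Add(Mul(10191, Pow(-41874, -1)), Mul(Add(1715, Mul(-588, I)), Pow(Add(-132, 172), -1))) = Add(Mul(10191, Rational(-1, 41874)), Mul(Add(1715, Mul(-588, I)), Pow(40, -1))) = Add(Rational(-3397, 13958), Mul(Add(1715, Mul(-588, I)), Rational(1, 40))) = Add(Rational(-3397, 13958), Add(Rational(343, 8), Mul(Rational(-147, 10), I))) = Add(Rational(2380209, 55832), Mul(Rational(-147, 10), I))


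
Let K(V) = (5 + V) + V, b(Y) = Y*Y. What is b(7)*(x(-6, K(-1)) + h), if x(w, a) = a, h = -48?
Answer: -2205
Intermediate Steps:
b(Y) = Y²
K(V) = 5 + 2*V
b(7)*(x(-6, K(-1)) + h) = 7²*((5 + 2*(-1)) - 48) = 49*((5 - 2) - 48) = 49*(3 - 48) = 49*(-45) = -2205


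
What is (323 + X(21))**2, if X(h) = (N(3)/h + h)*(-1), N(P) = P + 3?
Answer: 4460544/49 ≈ 91032.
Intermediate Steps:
N(P) = 3 + P
X(h) = -h - 6/h (X(h) = ((3 + 3)/h + h)*(-1) = (6/h + h)*(-1) = (h + 6/h)*(-1) = -h - 6/h)
(323 + X(21))**2 = (323 + (-1*21 - 6/21))**2 = (323 + (-21 - 6*1/21))**2 = (323 + (-21 - 2/7))**2 = (323 - 149/7)**2 = (2112/7)**2 = 4460544/49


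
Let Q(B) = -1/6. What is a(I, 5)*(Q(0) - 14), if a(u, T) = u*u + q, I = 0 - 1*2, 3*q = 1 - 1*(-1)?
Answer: -595/9 ≈ -66.111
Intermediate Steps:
q = ⅔ (q = (1 - 1*(-1))/3 = (1 + 1)/3 = (⅓)*2 = ⅔ ≈ 0.66667)
Q(B) = -⅙ (Q(B) = -1*⅙ = -⅙)
I = -2 (I = 0 - 2 = -2)
a(u, T) = ⅔ + u² (a(u, T) = u*u + ⅔ = u² + ⅔ = ⅔ + u²)
a(I, 5)*(Q(0) - 14) = (⅔ + (-2)²)*(-⅙ - 14) = (⅔ + 4)*(-85/6) = (14/3)*(-85/6) = -595/9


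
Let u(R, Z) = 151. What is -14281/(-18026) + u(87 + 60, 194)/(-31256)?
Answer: 221822505/281710328 ≈ 0.78741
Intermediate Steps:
-14281/(-18026) + u(87 + 60, 194)/(-31256) = -14281/(-18026) + 151/(-31256) = -14281*(-1/18026) + 151*(-1/31256) = 14281/18026 - 151/31256 = 221822505/281710328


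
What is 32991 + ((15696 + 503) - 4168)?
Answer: 45022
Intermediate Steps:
32991 + ((15696 + 503) - 4168) = 32991 + (16199 - 4168) = 32991 + 12031 = 45022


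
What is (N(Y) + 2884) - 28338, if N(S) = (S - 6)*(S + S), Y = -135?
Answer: 12616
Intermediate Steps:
N(S) = 2*S*(-6 + S) (N(S) = (-6 + S)*(2*S) = 2*S*(-6 + S))
(N(Y) + 2884) - 28338 = (2*(-135)*(-6 - 135) + 2884) - 28338 = (2*(-135)*(-141) + 2884) - 28338 = (38070 + 2884) - 28338 = 40954 - 28338 = 12616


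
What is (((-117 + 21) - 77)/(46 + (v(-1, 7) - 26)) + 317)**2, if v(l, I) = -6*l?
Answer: 65108761/676 ≈ 96315.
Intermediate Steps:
(((-117 + 21) - 77)/(46 + (v(-1, 7) - 26)) + 317)**2 = (((-117 + 21) - 77)/(46 + (-6*(-1) - 26)) + 317)**2 = ((-96 - 77)/(46 + (6 - 26)) + 317)**2 = (-173/(46 - 20) + 317)**2 = (-173/26 + 317)**2 = (8069/26)**2 = 65108761/676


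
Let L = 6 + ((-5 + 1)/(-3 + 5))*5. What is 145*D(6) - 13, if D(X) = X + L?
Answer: 277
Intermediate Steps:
L = -4 (L = 6 - 4/2*5 = 6 - 4*½*5 = 6 - 2*5 = 6 - 10 = -4)
D(X) = -4 + X (D(X) = X - 4 = -4 + X)
145*D(6) - 13 = 145*(-4 + 6) - 13 = 145*2 - 13 = 290 - 13 = 277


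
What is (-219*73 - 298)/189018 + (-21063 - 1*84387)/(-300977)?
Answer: 15030537655/56890070586 ≈ 0.26420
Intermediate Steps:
(-219*73 - 298)/189018 + (-21063 - 1*84387)/(-300977) = (-15987 - 298)*(1/189018) + (-21063 - 84387)*(-1/300977) = -16285*1/189018 - 105450*(-1/300977) = -16285/189018 + 105450/300977 = 15030537655/56890070586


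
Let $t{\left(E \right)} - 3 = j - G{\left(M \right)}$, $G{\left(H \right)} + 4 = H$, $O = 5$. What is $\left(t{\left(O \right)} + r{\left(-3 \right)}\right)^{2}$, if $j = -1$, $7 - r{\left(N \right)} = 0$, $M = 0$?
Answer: $169$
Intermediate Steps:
$r{\left(N \right)} = 7$ ($r{\left(N \right)} = 7 - 0 = 7 + 0 = 7$)
$G{\left(H \right)} = -4 + H$
$t{\left(E \right)} = 6$ ($t{\left(E \right)} = 3 - -3 = 3 + \left(-1 + 4\right) = 3 + 3 = 6$)
$\left(t{\left(O \right)} + r{\left(-3 \right)}\right)^{2} = \left(6 + 7\right)^{2} = 13^{2} = 169$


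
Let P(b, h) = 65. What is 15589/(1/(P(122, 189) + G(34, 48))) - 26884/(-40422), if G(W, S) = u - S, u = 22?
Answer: 12287715323/20211 ≈ 6.0797e+5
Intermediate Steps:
G(W, S) = 22 - S
15589/(1/(P(122, 189) + G(34, 48))) - 26884/(-40422) = 15589/(1/(65 + (22 - 1*48))) - 26884/(-40422) = 15589/(1/(65 + (22 - 48))) - 26884*(-1/40422) = 15589/(1/(65 - 26)) + 13442/20211 = 15589/(1/39) + 13442/20211 = 15589*39 + 13442/20211 = 607971 + 13442/20211 = 12287715323/20211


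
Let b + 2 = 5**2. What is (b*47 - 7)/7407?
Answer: 358/2469 ≈ 0.14500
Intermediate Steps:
b = 23 (b = -2 + 5**2 = -2 + 25 = 23)
(b*47 - 7)/7407 = (23*47 - 7)/7407 = (1081 - 7)*(1/7407) = 1074*(1/7407) = 358/2469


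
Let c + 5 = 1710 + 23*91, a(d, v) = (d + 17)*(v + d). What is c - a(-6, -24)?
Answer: 4128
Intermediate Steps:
a(d, v) = (17 + d)*(d + v)
c = 3798 (c = -5 + (1710 + 23*91) = -5 + (1710 + 2093) = -5 + 3803 = 3798)
c - a(-6, -24) = 3798 - ((-6)² + 17*(-6) + 17*(-24) - 6*(-24)) = 3798 - (36 - 102 - 408 + 144) = 3798 - 1*(-330) = 3798 + 330 = 4128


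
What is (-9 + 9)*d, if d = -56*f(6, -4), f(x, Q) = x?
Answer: 0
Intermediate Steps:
d = -336 (d = -56*6 = -336)
(-9 + 9)*d = (-9 + 9)*(-336) = 0*(-336) = 0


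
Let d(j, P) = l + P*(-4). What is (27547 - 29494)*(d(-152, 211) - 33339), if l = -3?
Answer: 66560142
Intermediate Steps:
d(j, P) = -3 - 4*P (d(j, P) = -3 + P*(-4) = -3 - 4*P)
(27547 - 29494)*(d(-152, 211) - 33339) = (27547 - 29494)*((-3 - 4*211) - 33339) = -1947*((-3 - 844) - 33339) = -1947*(-847 - 33339) = -1947*(-34186) = 66560142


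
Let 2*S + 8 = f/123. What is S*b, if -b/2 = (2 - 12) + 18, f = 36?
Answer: 2528/41 ≈ 61.659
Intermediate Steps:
S = -158/41 (S = -4 + (36/123)/2 = -4 + (36*(1/123))/2 = -4 + (½)*(12/41) = -4 + 6/41 = -158/41 ≈ -3.8537)
b = -16 (b = -2*((2 - 12) + 18) = -2*(-10 + 18) = -2*8 = -16)
S*b = -158/41*(-16) = 2528/41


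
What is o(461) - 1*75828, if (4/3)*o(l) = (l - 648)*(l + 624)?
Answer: -911997/4 ≈ -2.2800e+5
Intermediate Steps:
o(l) = 3*(-648 + l)*(624 + l)/4 (o(l) = 3*((l - 648)*(l + 624))/4 = 3*((-648 + l)*(624 + l))/4 = 3*(-648 + l)*(624 + l)/4)
o(461) - 1*75828 = (-303264 - 18*461 + (3/4)*461**2) - 1*75828 = (-303264 - 8298 + (3/4)*212521) - 75828 = (-303264 - 8298 + 637563/4) - 75828 = -608685/4 - 75828 = -911997/4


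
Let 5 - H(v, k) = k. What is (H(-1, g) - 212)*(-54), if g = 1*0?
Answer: 11178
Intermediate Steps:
g = 0
H(v, k) = 5 - k
(H(-1, g) - 212)*(-54) = ((5 - 1*0) - 212)*(-54) = ((5 + 0) - 212)*(-54) = (5 - 212)*(-54) = -207*(-54) = 11178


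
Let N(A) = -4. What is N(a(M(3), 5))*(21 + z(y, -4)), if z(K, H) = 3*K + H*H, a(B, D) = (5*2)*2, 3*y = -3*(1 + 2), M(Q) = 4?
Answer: -112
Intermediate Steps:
y = -3 (y = (-3*(1 + 2))/3 = (-3*3)/3 = (⅓)*(-9) = -3)
a(B, D) = 20 (a(B, D) = 10*2 = 20)
z(K, H) = H² + 3*K (z(K, H) = 3*K + H² = H² + 3*K)
N(a(M(3), 5))*(21 + z(y, -4)) = -4*(21 + ((-4)² + 3*(-3))) = -4*(21 + (16 - 9)) = -4*(21 + 7) = -4*28 = -112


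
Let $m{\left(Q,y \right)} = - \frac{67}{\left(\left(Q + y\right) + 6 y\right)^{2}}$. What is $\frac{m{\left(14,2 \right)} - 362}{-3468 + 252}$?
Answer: $\frac{94625}{840448} \approx 0.11259$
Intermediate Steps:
$m{\left(Q,y \right)} = - \frac{67}{\left(Q + 7 y\right)^{2}}$
$\frac{m{\left(14,2 \right)} - 362}{-3468 + 252} = \frac{- \frac{67}{\left(14 + 7 \cdot 2\right)^{2}} - 362}{-3468 + 252} = \frac{- \frac{67}{\left(14 + 14\right)^{2}} - 362}{-3216} = \left(- \frac{67}{784} - 362\right) \left(- \frac{1}{3216}\right) = \left(- \frac{283875}{784}\right) \left(- \frac{1}{3216}\right) = \frac{94625}{840448}$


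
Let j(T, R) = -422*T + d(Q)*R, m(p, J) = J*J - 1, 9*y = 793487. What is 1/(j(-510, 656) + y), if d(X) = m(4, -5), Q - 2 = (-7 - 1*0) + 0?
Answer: 9/2872163 ≈ 3.1335e-6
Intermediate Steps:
y = 793487/9 (y = (⅑)*793487 = 793487/9 ≈ 88165.)
m(p, J) = -1 + J² (m(p, J) = J² - 1 = -1 + J²)
Q = -5 (Q = 2 + ((-7 - 1*0) + 0) = 2 + ((-7 + 0) + 0) = 2 + (-7 + 0) = 2 - 7 = -5)
d(X) = 24 (d(X) = -1 + (-5)² = -1 + 25 = 24)
j(T, R) = -422*T + 24*R
1/(j(-510, 656) + y) = 1/((-422*(-510) + 24*656) + 793487/9) = 1/((215220 + 15744) + 793487/9) = 1/(230964 + 793487/9) = 1/(2872163/9) = 9/2872163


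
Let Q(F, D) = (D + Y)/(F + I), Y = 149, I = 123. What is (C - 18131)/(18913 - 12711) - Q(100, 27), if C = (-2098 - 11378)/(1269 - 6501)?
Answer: -2238507111/603008056 ≈ -3.7122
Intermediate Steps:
Q(F, D) = (149 + D)/(123 + F) (Q(F, D) = (D + 149)/(F + 123) = (149 + D)/(123 + F))
C = 1123/436 (C = -13476/(-5232) = -13476*(-1/5232) = 1123/436 ≈ 2.5757)
(C - 18131)/(18913 - 12711) - Q(100, 27) = (1123/436 - 18131)/(18913 - 12711) - (149 + 27)/(123 + 100) = -7903993/436/6202 - 176/223 = -7903993/436*1/6202 - 176/223 = -7903993/2704072 - 1*176/223 = -7903993/2704072 - 176/223 = -2238507111/603008056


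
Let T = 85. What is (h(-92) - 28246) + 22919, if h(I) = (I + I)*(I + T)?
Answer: -4039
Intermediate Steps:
h(I) = 2*I*(85 + I) (h(I) = (I + I)*(I + 85) = (2*I)*(85 + I) = 2*I*(85 + I))
(h(-92) - 28246) + 22919 = (2*(-92)*(85 - 92) - 28246) + 22919 = (2*(-92)*(-7) - 28246) + 22919 = (1288 - 28246) + 22919 = -26958 + 22919 = -4039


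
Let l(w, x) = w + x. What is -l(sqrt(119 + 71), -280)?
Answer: 280 - sqrt(190) ≈ 266.22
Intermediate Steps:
-l(sqrt(119 + 71), -280) = -(sqrt(119 + 71) - 280) = -(sqrt(190) - 280) = -(-280 + sqrt(190)) = 280 - sqrt(190)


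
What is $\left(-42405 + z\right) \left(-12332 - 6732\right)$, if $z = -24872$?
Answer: $1282568728$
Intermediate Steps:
$\left(-42405 + z\right) \left(-12332 - 6732\right) = \left(-42405 - 24872\right) \left(-12332 - 6732\right) = \left(-67277\right) \left(-19064\right) = 1282568728$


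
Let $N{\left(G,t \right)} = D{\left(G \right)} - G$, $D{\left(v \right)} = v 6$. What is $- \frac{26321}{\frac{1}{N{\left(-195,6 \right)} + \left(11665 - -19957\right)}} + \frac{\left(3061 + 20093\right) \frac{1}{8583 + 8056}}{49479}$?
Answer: $- \frac{221369219704152831}{274427027} \approx -8.0666 \cdot 10^{8}$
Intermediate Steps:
$D{\left(v \right)} = 6 v$
$N{\left(G,t \right)} = 5 G$ ($N{\left(G,t \right)} = 6 G - G = 5 G$)
$- \frac{26321}{\frac{1}{N{\left(-195,6 \right)} + \left(11665 - -19957\right)}} + \frac{\left(3061 + 20093\right) \frac{1}{8583 + 8056}}{49479} = - \frac{26321}{\frac{1}{5 \left(-195\right) + \left(11665 - -19957\right)}} + \frac{\left(3061 + 20093\right) \frac{1}{8583 + 8056}}{49479} = - \frac{26321}{\frac{1}{-975 + \left(11665 + 19957\right)}} + \frac{23154}{16639} \cdot \frac{1}{49479} = - \frac{26321}{\frac{1}{-975 + 31622}} + 23154 \cdot \frac{1}{16639} \cdot \frac{1}{49479} = - \frac{26321}{\frac{1}{30647}} + \frac{23154}{16639} \cdot \frac{1}{49479} = - 26321 \frac{1}{\frac{1}{30647}} + \frac{7718}{274427027} = \left(-26321\right) 30647 + \frac{7718}{274427027} = -806659687 + \frac{7718}{274427027} = - \frac{221369219704152831}{274427027}$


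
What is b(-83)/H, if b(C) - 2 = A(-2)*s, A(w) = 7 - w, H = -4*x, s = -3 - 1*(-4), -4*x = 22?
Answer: ½ ≈ 0.50000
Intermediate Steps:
x = -11/2 (x = -¼*22 = -11/2 ≈ -5.5000)
s = 1 (s = -3 + 4 = 1)
H = 22 (H = -4*(-11/2) = 22)
b(C) = 11 (b(C) = 2 + (7 - 1*(-2))*1 = 2 + (7 + 2)*1 = 2 + 9*1 = 2 + 9 = 11)
b(-83)/H = 11/22 = 11*(1/22) = ½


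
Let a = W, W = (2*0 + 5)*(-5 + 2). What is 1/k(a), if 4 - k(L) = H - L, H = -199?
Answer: 1/188 ≈ 0.0053191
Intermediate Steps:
W = -15 (W = (0 + 5)*(-3) = 5*(-3) = -15)
a = -15
k(L) = 203 + L (k(L) = 4 - (-199 - L) = 4 + (199 + L) = 203 + L)
1/k(a) = 1/(203 - 15) = 1/188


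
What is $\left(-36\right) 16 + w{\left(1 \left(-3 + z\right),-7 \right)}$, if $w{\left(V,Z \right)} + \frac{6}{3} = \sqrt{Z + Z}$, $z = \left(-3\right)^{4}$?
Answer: $-578 + i \sqrt{14} \approx -578.0 + 3.7417 i$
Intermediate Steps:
$z = 81$
$w{\left(V,Z \right)} = -2 + \sqrt{2} \sqrt{Z}$ ($w{\left(V,Z \right)} = -2 + \sqrt{Z + Z} = -2 + \sqrt{2 Z} = -2 + \sqrt{2} \sqrt{Z}$)
$\left(-36\right) 16 + w{\left(1 \left(-3 + z\right),-7 \right)} = \left(-36\right) 16 - \left(2 - \sqrt{2} \sqrt{-7}\right) = -576 - \left(2 - \sqrt{2} i \sqrt{7}\right) = -576 - \left(2 - i \sqrt{14}\right) = -578 + i \sqrt{14}$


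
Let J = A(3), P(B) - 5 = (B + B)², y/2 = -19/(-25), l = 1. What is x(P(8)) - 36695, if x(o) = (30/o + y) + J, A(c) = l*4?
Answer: -79799369/2175 ≈ -36689.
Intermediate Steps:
y = 38/25 (y = 2*(-19/(-25)) = 2*(-19*(-1/25)) = 2*(19/25) = 38/25 ≈ 1.5200)
A(c) = 4 (A(c) = 1*4 = 4)
P(B) = 5 + 4*B² (P(B) = 5 + (B + B)² = 5 + (2*B)² = 5 + 4*B²)
J = 4
x(o) = 138/25 + 30/o (x(o) = (30/o + 38/25) + 4 = (38/25 + 30/o) + 4 = 138/25 + 30/o)
x(P(8)) - 36695 = (138/25 + 30/(5 + 4*8²)) - 36695 = (138/25 + 30/(5 + 4*64)) - 36695 = (138/25 + 30/(5 + 256)) - 36695 = (138/25 + 30/261) - 36695 = (138/25 + 30*(1/261)) - 36695 = (138/25 + 10/87) - 36695 = 12256/2175 - 36695 = -79799369/2175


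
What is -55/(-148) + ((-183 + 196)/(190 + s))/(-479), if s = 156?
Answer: 4556723/12264316 ≈ 0.37154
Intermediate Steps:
-55/(-148) + ((-183 + 196)/(190 + s))/(-479) = -55/(-148) + ((-183 + 196)/(190 + 156))/(-479) = -55*(-1/148) + (13/346)*(-1/479) = 55/148 + (13*(1/346))*(-1/479) = 55/148 + (13/346)*(-1/479) = 55/148 - 13/165734 = 4556723/12264316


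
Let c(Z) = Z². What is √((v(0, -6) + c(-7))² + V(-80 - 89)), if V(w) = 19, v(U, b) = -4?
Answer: 2*√511 ≈ 45.211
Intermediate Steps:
√((v(0, -6) + c(-7))² + V(-80 - 89)) = √((-4 + (-7)²)² + 19) = √((-4 + 49)² + 19) = √(45² + 19) = √(2025 + 19) = √2044 = 2*√511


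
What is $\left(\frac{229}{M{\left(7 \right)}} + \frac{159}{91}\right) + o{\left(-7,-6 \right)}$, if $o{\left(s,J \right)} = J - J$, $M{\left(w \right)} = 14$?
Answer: $\frac{3295}{182} \approx 18.104$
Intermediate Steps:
$o{\left(s,J \right)} = 0$
$\left(\frac{229}{M{\left(7 \right)}} + \frac{159}{91}\right) + o{\left(-7,-6 \right)} = \left(\frac{229}{14} + \frac{159}{91}\right) + 0 = \frac{3295}{182} + 0 = \frac{3295}{182}$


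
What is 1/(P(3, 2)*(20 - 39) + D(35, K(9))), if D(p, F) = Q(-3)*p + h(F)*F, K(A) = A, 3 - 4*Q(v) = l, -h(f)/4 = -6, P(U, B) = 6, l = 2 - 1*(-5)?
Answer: 1/67 ≈ 0.014925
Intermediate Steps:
l = 7 (l = 2 + 5 = 7)
h(f) = 24 (h(f) = -4*(-6) = 24)
Q(v) = -1 (Q(v) = ¾ - ¼*7 = ¾ - 7/4 = -1)
D(p, F) = -p + 24*F
1/(P(3, 2)*(20 - 39) + D(35, K(9))) = 1/(6*(20 - 39) + (-1*35 + 24*9)) = 1/(6*(-19) + (-35 + 216)) = 1/(-114 + 181) = 1/67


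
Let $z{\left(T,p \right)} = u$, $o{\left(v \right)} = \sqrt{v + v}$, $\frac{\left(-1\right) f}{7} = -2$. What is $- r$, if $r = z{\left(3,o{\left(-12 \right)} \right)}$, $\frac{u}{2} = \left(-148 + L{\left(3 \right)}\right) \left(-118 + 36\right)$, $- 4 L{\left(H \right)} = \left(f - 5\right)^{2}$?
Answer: $-27593$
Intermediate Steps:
$f = 14$ ($f = \left(-7\right) \left(-2\right) = 14$)
$o{\left(v \right)} = \sqrt{2} \sqrt{v}$ ($o{\left(v \right)} = \sqrt{2 v} = \sqrt{2} \sqrt{v}$)
$L{\left(H \right)} = - \frac{81}{4}$ ($L{\left(H \right)} = - \frac{\left(14 - 5\right)^{2}}{4} = - \frac{9^{2}}{4} = \left(- \frac{1}{4}\right) 81 = - \frac{81}{4}$)
$u = 27593$ ($u = 2 \left(-148 - \frac{81}{4}\right) \left(-118 + 36\right) = 2 \left(\left(- \frac{673}{4}\right) \left(-82\right)\right) = 2 \cdot \frac{27593}{2} = 27593$)
$z{\left(T,p \right)} = 27593$
$r = 27593$
$- r = \left(-1\right) 27593 = -27593$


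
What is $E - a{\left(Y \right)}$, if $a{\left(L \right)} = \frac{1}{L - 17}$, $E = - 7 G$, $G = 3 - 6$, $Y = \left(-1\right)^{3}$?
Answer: $\frac{379}{18} \approx 21.056$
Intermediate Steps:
$Y = -1$
$G = -3$ ($G = 3 - 6 = -3$)
$E = 21$ ($E = \left(-7\right) \left(-3\right) = 21$)
$a{\left(L \right)} = \frac{1}{-17 + L}$
$E - a{\left(Y \right)} = 21 - \frac{1}{-17 - 1} = 21 - \frac{1}{-18} = 21 - - \frac{1}{18} = 21 + \frac{1}{18} = \frac{379}{18}$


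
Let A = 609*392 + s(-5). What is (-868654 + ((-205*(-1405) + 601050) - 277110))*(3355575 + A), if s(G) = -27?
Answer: -922611112164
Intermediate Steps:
A = 238701 (A = 609*392 - 27 = 238728 - 27 = 238701)
(-868654 + ((-205*(-1405) + 601050) - 277110))*(3355575 + A) = (-868654 + ((-205*(-1405) + 601050) - 277110))*(3355575 + 238701) = (-868654 + ((288025 + 601050) - 277110))*3594276 = (-868654 + (889075 - 277110))*3594276 = (-868654 + 611965)*3594276 = -256689*3594276 = -922611112164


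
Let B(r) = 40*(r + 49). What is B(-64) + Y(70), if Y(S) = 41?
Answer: -559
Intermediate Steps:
B(r) = 1960 + 40*r (B(r) = 40*(49 + r) = 1960 + 40*r)
B(-64) + Y(70) = (1960 + 40*(-64)) + 41 = (1960 - 2560) + 41 = -600 + 41 = -559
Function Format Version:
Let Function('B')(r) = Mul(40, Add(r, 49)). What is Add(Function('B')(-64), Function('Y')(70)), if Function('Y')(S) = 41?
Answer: -559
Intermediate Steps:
Function('B')(r) = Add(1960, Mul(40, r)) (Function('B')(r) = Mul(40, Add(49, r)) = Add(1960, Mul(40, r)))
Add(Function('B')(-64), Function('Y')(70)) = Add(Add(1960, Mul(40, -64)), 41) = Add(Add(1960, -2560), 41) = Add(-600, 41) = -559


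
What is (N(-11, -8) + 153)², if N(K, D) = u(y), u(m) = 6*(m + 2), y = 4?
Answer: 35721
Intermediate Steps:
u(m) = 12 + 6*m (u(m) = 6*(2 + m) = 12 + 6*m)
N(K, D) = 36 (N(K, D) = 12 + 6*4 = 12 + 24 = 36)
(N(-11, -8) + 153)² = (36 + 153)² = 189² = 35721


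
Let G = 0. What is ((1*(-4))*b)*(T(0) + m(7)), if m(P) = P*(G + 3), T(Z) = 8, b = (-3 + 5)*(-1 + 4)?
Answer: -696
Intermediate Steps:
b = 6 (b = 2*3 = 6)
m(P) = 3*P (m(P) = P*(0 + 3) = P*3 = 3*P)
((1*(-4))*b)*(T(0) + m(7)) = ((1*(-4))*6)*(8 + 3*7) = (-4*6)*(8 + 21) = -24*29 = -696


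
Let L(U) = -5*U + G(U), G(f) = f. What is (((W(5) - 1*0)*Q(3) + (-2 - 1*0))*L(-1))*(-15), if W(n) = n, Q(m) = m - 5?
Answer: 720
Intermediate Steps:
Q(m) = -5 + m
L(U) = -4*U (L(U) = -5*U + U = -4*U)
(((W(5) - 1*0)*Q(3) + (-2 - 1*0))*L(-1))*(-15) = (((5 - 1*0)*(-5 + 3) + (-2 - 1*0))*(-4*(-1)))*(-15) = (((5 + 0)*(-2) + (-2 + 0))*4)*(-15) = ((5*(-2) - 2)*4)*(-15) = ((-10 - 2)*4)*(-15) = -12*4*(-15) = -48*(-15) = 720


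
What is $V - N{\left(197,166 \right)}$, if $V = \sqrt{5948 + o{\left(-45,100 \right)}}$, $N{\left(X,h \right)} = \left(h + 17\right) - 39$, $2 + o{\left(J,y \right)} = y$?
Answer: $-144 + \sqrt{6046} \approx -66.244$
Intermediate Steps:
$o{\left(J,y \right)} = -2 + y$
$N{\left(X,h \right)} = -22 + h$ ($N{\left(X,h \right)} = \left(17 + h\right) - 39 = -22 + h$)
$V = \sqrt{6046}$ ($V = \sqrt{5948 + \left(-2 + 100\right)} = \sqrt{5948 + 98} = \sqrt{6046} \approx 77.756$)
$V - N{\left(197,166 \right)} = \sqrt{6046} - \left(-22 + 166\right) = \sqrt{6046} - 144 = -144 + \sqrt{6046}$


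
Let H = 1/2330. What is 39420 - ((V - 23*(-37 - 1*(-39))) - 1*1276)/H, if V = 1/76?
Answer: 118546675/38 ≈ 3.1196e+6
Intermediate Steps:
V = 1/76 ≈ 0.013158
H = 1/2330 ≈ 0.00042918
39420 - ((V - 23*(-37 - 1*(-39))) - 1*1276)/H = 39420 - ((1/76 - 23*(-37 - 1*(-39))) - 1*1276)/1/2330 = 39420 - ((1/76 - 23*(-37 + 39)) - 1276)*2330 = 39420 - ((1/76 - 23*2) - 1276)*2330 = 39420 - ((1/76 - 46) - 1276)*2330 = 39420 - (-3495/76 - 1276)*2330 = 39420 - (-100471)*2330/76 = 39420 - 1*(-117048715/38) = 39420 + 117048715/38 = 118546675/38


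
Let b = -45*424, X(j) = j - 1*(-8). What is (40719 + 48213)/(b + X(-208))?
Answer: -22233/4820 ≈ -4.6127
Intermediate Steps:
X(j) = 8 + j (X(j) = j + 8 = 8 + j)
b = -19080
(40719 + 48213)/(b + X(-208)) = (40719 + 48213)/(-19080 + (8 - 208)) = 88932/(-19080 - 200) = 88932/(-19280) = 88932*(-1/19280) = -22233/4820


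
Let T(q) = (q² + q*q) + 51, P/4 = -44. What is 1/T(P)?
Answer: 1/62003 ≈ 1.6128e-5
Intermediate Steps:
P = -176 (P = 4*(-44) = -176)
T(q) = 51 + 2*q² (T(q) = (q² + q²) + 51 = 2*q² + 51 = 51 + 2*q²)
1/T(P) = 1/(51 + 2*(-176)²) = 1/(51 + 2*30976) = 1/(51 + 61952) = 1/62003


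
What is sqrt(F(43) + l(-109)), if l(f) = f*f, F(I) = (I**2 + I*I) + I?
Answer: sqrt(15622) ≈ 124.99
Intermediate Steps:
F(I) = I + 2*I**2 (F(I) = (I**2 + I**2) + I = 2*I**2 + I = I + 2*I**2)
l(f) = f**2
sqrt(F(43) + l(-109)) = sqrt(43*(1 + 2*43) + (-109)**2) = sqrt(43*(1 + 86) + 11881) = sqrt(43*87 + 11881) = sqrt(3741 + 11881) = sqrt(15622)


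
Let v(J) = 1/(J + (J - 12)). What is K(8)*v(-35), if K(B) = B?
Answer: -4/41 ≈ -0.097561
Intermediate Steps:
v(J) = 1/(-12 + 2*J) (v(J) = 1/(J + (-12 + J)) = 1/(-12 + 2*J))
K(8)*v(-35) = 8*(1/(2*(-6 - 35))) = 8*((1/2)/(-41)) = 8*((1/2)*(-1/41)) = 8*(-1/82) = -4/41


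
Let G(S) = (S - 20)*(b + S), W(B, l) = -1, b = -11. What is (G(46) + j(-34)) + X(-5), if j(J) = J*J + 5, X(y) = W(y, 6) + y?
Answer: 2065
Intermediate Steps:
X(y) = -1 + y
G(S) = (-20 + S)*(-11 + S) (G(S) = (S - 20)*(-11 + S) = (-20 + S)*(-11 + S))
j(J) = 5 + J**2 (j(J) = J**2 + 5 = 5 + J**2)
(G(46) + j(-34)) + X(-5) = ((220 + 46**2 - 31*46) + (5 + (-34)**2)) + (-1 - 5) = ((220 + 2116 - 1426) + (5 + 1156)) - 6 = (910 + 1161) - 6 = 2071 - 6 = 2065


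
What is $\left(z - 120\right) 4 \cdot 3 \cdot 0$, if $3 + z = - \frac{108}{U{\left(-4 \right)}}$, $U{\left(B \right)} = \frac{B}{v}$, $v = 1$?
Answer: $0$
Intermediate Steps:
$U{\left(B \right)} = B$ ($U{\left(B \right)} = \frac{B}{1} = B 1 = B$)
$z = 24$ ($z = -3 - \frac{108}{-4} = -3 - -27 = -3 + 27 = 24$)
$\left(z - 120\right) 4 \cdot 3 \cdot 0 = \left(24 - 120\right) 4 \cdot 3 \cdot 0 = - 96 \cdot 12 \cdot 0 = \left(-96\right) 0 = 0$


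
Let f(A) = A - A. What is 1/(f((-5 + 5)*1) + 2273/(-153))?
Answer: -153/2273 ≈ -0.067312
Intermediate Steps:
f(A) = 0
1/(f((-5 + 5)*1) + 2273/(-153)) = 1/(0 + 2273/(-153)) = 1/(0 + 2273*(-1/153)) = 1/(0 - 2273/153) = 1/(-2273/153) = -153/2273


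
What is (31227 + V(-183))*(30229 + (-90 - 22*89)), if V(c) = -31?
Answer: 879134476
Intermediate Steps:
(31227 + V(-183))*(30229 + (-90 - 22*89)) = (31227 - 31)*(30229 + (-90 - 22*89)) = 31196*(30229 + (-90 - 1958)) = 31196*(30229 - 2048) = 31196*28181 = 879134476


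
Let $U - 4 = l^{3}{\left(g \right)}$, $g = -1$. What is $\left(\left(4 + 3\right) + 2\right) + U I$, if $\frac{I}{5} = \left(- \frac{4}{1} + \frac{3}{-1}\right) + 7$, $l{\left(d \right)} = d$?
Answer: $9$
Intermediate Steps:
$U = 3$ ($U = 4 + \left(-1\right)^{3} = 4 - 1 = 3$)
$I = 0$ ($I = 5 \left(\left(- \frac{4}{1} + \frac{3}{-1}\right) + 7\right) = 5 \left(\left(\left(-4\right) 1 + 3 \left(-1\right)\right) + 7\right) = 5 \left(\left(-4 - 3\right) + 7\right) = 5 \left(-7 + 7\right) = 5 \cdot 0 = 0$)
$\left(\left(4 + 3\right) + 2\right) + U I = \left(\left(4 + 3\right) + 2\right) + 3 \cdot 0 = \left(7 + 2\right) + 0 = 9 + 0 = 9$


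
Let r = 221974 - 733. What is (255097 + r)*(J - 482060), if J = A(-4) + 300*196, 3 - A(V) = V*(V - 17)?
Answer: -201653405258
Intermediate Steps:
r = 221241
A(V) = 3 - V*(-17 + V) (A(V) = 3 - V*(V - 17) = 3 - V*(-17 + V))
J = 58719 (J = (3 - 1*(-4)² + 17*(-4)) + 300*196 = (3 - 1*16 - 68) + 58800 = (3 - 16 - 68) + 58800 = -81 + 58800 = 58719)
(255097 + r)*(J - 482060) = (255097 + 221241)*(58719 - 482060) = 476338*(-423341) = -201653405258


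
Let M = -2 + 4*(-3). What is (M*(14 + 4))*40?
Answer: -10080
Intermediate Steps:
M = -14 (M = -2 - 12 = -14)
(M*(14 + 4))*40 = -14*(14 + 4)*40 = -14*18*40 = -252*40 = -10080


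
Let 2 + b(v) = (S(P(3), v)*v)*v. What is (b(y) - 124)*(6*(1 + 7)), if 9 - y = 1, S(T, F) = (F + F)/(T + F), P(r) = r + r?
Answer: -17760/7 ≈ -2537.1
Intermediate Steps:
P(r) = 2*r
S(T, F) = 2*F/(F + T) (S(T, F) = (2*F)/(F + T) = 2*F/(F + T))
y = 8 (y = 9 - 1*1 = 9 - 1 = 8)
b(v) = -2 + 2*v³/(6 + v) (b(v) = -2 + ((2*v/(v + 2*3))*v)*v = -2 + ((2*v/(v + 6))*v)*v = -2 + ((2*v/(6 + v))*v)*v = -2 + (2*v²/(6 + v))*v = -2 + 2*v³/(6 + v))
(b(y) - 124)*(6*(1 + 7)) = (2*(-6 + 8³ - 1*8)/(6 + 8) - 124)*(6*(1 + 7)) = (2*(-6 + 512 - 8)/14 - 124)*(6*8) = (2*(1/14)*498 - 124)*48 = (498/7 - 124)*48 = -370/7*48 = -17760/7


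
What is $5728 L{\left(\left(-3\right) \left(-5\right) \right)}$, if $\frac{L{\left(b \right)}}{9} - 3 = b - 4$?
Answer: $721728$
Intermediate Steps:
$L{\left(b \right)} = -9 + 9 b$ ($L{\left(b \right)} = 27 + 9 \left(b - 4\right) = 27 + 9 \left(-4 + b\right) = 27 + \left(-36 + 9 b\right) = -9 + 9 b$)
$5728 L{\left(\left(-3\right) \left(-5\right) \right)} = 5728 \left(-9 + 9 \left(\left(-3\right) \left(-5\right)\right)\right) = 5728 \left(-9 + 9 \cdot 15\right) = 5728 \left(-9 + 135\right) = 5728 \cdot 126 = 721728$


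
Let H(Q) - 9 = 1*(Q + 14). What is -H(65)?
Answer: -88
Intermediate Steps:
H(Q) = 23 + Q (H(Q) = 9 + 1*(Q + 14) = 9 + 1*(14 + Q) = 9 + (14 + Q) = 23 + Q)
-H(65) = -(23 + 65) = -1*88 = -88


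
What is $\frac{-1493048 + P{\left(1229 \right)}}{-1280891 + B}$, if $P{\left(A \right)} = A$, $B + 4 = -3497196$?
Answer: $\frac{497273}{1592697} \approx 0.31222$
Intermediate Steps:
$B = -3497200$ ($B = -4 - 3497196 = -3497200$)
$\frac{-1493048 + P{\left(1229 \right)}}{-1280891 + B} = \frac{-1493048 + 1229}{-1280891 - 3497200} = - \frac{1491819}{-4778091} = \left(-1491819\right) \left(- \frac{1}{4778091}\right) = \frac{497273}{1592697}$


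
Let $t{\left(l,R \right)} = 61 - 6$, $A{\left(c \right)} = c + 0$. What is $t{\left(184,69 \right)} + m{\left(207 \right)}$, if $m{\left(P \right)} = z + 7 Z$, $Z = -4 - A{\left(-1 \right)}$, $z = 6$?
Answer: $40$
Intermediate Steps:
$A{\left(c \right)} = c$
$Z = -3$ ($Z = -4 - -1 = -4 + 1 = -3$)
$m{\left(P \right)} = -15$ ($m{\left(P \right)} = 6 + 7 \left(-3\right) = 6 - 21 = -15$)
$t{\left(l,R \right)} = 55$
$t{\left(184,69 \right)} + m{\left(207 \right)} = 55 - 15 = 40$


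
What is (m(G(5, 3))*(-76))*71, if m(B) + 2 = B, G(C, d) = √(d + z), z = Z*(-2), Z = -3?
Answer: -5396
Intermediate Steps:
z = 6 (z = -3*(-2) = 6)
G(C, d) = √(6 + d) (G(C, d) = √(d + 6) = √(6 + d))
m(B) = -2 + B
(m(G(5, 3))*(-76))*71 = ((-2 + √(6 + 3))*(-76))*71 = ((-2 + √9)*(-76))*71 = ((-2 + 3)*(-76))*71 = (1*(-76))*71 = -76*71 = -5396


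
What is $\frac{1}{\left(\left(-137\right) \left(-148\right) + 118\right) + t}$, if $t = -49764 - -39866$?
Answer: $\frac{1}{10496} \approx 9.5274 \cdot 10^{-5}$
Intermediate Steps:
$t = -9898$ ($t = -49764 + 39866 = -9898$)
$\frac{1}{\left(\left(-137\right) \left(-148\right) + 118\right) + t} = \frac{1}{\left(\left(-137\right) \left(-148\right) + 118\right) - 9898} = \frac{1}{\left(20276 + 118\right) - 9898} = \frac{1}{20394 - 9898} = \frac{1}{10496}$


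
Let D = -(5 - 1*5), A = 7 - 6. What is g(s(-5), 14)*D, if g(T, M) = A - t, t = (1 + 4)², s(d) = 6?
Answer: 0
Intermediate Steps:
A = 1
t = 25 (t = 5² = 25)
D = 0 (D = -(5 - 5) = -1*0 = 0)
g(T, M) = -24 (g(T, M) = 1 - 1*25 = 1 - 25 = -24)
g(s(-5), 14)*D = -24*0 = 0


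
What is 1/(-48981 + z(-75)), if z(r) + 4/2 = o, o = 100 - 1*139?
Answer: -1/49022 ≈ -2.0399e-5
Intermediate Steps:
o = -39 (o = 100 - 139 = -39)
z(r) = -41 (z(r) = -2 - 39 = -41)
1/(-48981 + z(-75)) = 1/(-48981 - 41) = 1/(-49022) = -1/49022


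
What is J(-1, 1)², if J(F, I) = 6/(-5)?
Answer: 36/25 ≈ 1.4400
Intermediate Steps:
J(F, I) = -6/5 (J(F, I) = 6*(-⅕) = -6/5)
J(-1, 1)² = (-6/5)² = 36/25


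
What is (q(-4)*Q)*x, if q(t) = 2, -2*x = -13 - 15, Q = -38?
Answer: -1064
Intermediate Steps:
x = 14 (x = -(-13 - 15)/2 = -½*(-28) = 14)
(q(-4)*Q)*x = (2*(-38))*14 = -76*14 = -1064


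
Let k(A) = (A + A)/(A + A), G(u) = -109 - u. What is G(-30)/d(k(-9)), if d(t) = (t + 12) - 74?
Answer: 79/61 ≈ 1.2951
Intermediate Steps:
k(A) = 1 (k(A) = (2*A)/((2*A)) = (2*A)*(1/(2*A)) = 1)
d(t) = -62 + t (d(t) = (12 + t) - 74 = -62 + t)
G(-30)/d(k(-9)) = (-109 - 1*(-30))/(-62 + 1) = (-109 + 30)/(-61) = -79*(-1/61) = 79/61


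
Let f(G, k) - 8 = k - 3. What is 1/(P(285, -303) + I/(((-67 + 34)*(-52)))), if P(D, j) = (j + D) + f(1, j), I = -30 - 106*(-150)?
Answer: -286/87731 ≈ -0.0032600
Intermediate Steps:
f(G, k) = 5 + k (f(G, k) = 8 + (k - 3) = 8 + (-3 + k) = 5 + k)
I = 15870 (I = -30 + 15900 = 15870)
P(D, j) = 5 + D + 2*j (P(D, j) = (j + D) + (5 + j) = (D + j) + (5 + j) = 5 + D + 2*j)
1/(P(285, -303) + I/(((-67 + 34)*(-52)))) = 1/((5 + 285 + 2*(-303)) + 15870/(((-67 + 34)*(-52)))) = 1/((5 + 285 - 606) + 15870/((-33*(-52)))) = 1/(-316 + 15870/1716) = 1/(-316 + 15870*(1/1716)) = 1/(-316 + 2645/286) = 1/(-87731/286) = -286/87731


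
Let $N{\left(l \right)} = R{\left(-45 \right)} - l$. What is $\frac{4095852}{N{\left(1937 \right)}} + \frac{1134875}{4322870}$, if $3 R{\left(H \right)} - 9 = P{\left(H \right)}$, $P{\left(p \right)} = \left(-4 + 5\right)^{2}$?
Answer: $- \frac{10622184759169}{5015393774} \approx -2117.9$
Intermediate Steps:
$P{\left(p \right)} = 1$ ($P{\left(p \right)} = 1^{2} = 1$)
$R{\left(H \right)} = \frac{10}{3}$ ($R{\left(H \right)} = 3 + \frac{1}{3} \cdot 1 = 3 + \frac{1}{3} = \frac{10}{3}$)
$N{\left(l \right)} = \frac{10}{3} - l$
$\frac{4095852}{N{\left(1937 \right)}} + \frac{1134875}{4322870} = \frac{4095852}{\frac{10}{3} - 1937} + \frac{1134875}{4322870} = \frac{4095852}{\frac{10}{3} - 1937} + 1134875 \cdot \frac{1}{4322870} = \frac{4095852}{- \frac{5801}{3}} + \frac{226975}{864574} = 4095852 \left(- \frac{3}{5801}\right) + \frac{226975}{864574} = - \frac{12287556}{5801} + \frac{226975}{864574} = - \frac{10622184759169}{5015393774}$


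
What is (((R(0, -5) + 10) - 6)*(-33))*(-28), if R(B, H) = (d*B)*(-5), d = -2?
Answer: 3696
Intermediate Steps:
R(B, H) = 10*B (R(B, H) = -2*B*(-5) = 10*B)
(((R(0, -5) + 10) - 6)*(-33))*(-28) = (((10*0 + 10) - 6)*(-33))*(-28) = (((0 + 10) - 6)*(-33))*(-28) = ((10 - 6)*(-33))*(-28) = (4*(-33))*(-28) = -132*(-28) = 3696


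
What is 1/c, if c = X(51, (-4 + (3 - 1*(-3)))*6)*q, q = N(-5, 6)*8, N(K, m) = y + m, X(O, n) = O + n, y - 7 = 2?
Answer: 1/7560 ≈ 0.00013228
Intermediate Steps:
y = 9 (y = 7 + 2 = 9)
N(K, m) = 9 + m
q = 120 (q = (9 + 6)*8 = 15*8 = 120)
c = 7560 (c = (51 + (-4 + (3 - 1*(-3)))*6)*120 = (51 + (-4 + (3 + 3))*6)*120 = (51 + (-4 + 6)*6)*120 = (51 + 2*6)*120 = (51 + 12)*120 = 63*120 = 7560)
1/c = 1/7560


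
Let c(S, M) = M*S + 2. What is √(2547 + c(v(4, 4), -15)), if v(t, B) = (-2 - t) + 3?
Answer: √2594 ≈ 50.931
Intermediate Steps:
v(t, B) = 1 - t
c(S, M) = 2 + M*S
√(2547 + c(v(4, 4), -15)) = √(2547 + (2 - 15*(1 - 1*4))) = √(2547 + (2 - 15*(1 - 4))) = √(2547 + (2 - 15*(-3))) = √(2547 + (2 + 45)) = √(2547 + 47) = √2594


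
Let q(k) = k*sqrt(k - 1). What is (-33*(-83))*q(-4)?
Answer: -10956*I*sqrt(5) ≈ -24498.0*I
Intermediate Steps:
q(k) = k*sqrt(-1 + k)
(-33*(-83))*q(-4) = (-33*(-83))*(-4*sqrt(-1 - 4)) = 2739*(-4*I*sqrt(5)) = -10956*I*sqrt(5)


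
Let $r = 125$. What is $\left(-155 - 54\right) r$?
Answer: $-26125$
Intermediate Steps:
$\left(-155 - 54\right) r = \left(-155 - 54\right) 125 = \left(-209\right) 125 = -26125$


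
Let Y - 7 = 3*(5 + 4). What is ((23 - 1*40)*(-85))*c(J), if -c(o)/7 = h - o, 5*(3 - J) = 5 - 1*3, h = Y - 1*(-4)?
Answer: -358071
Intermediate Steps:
Y = 34 (Y = 7 + 3*(5 + 4) = 7 + 3*9 = 7 + 27 = 34)
h = 38 (h = 34 - 1*(-4) = 34 + 4 = 38)
J = 13/5 (J = 3 - (5 - 1*3)/5 = 3 - (5 - 3)/5 = 3 - 1/5*2 = 3 - 2/5 = 13/5 ≈ 2.6000)
c(o) = -266 + 7*o (c(o) = -7*(38 - o) = -266 + 7*o)
((23 - 1*40)*(-85))*c(J) = ((23 - 1*40)*(-85))*(-266 + 7*(13/5)) = ((23 - 40)*(-85))*(-266 + 91/5) = -17*(-85)*(-1239/5) = 1445*(-1239/5) = -358071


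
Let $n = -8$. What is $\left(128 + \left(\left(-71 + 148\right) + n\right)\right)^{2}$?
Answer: $38809$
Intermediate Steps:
$\left(128 + \left(\left(-71 + 148\right) + n\right)\right)^{2} = \left(128 + \left(\left(-71 + 148\right) - 8\right)\right)^{2} = \left(128 + \left(77 - 8\right)\right)^{2} = \left(128 + 69\right)^{2} = 197^{2} = 38809$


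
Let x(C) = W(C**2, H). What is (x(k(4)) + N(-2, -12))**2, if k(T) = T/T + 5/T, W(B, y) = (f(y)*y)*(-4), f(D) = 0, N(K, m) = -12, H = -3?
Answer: 144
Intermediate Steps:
W(B, y) = 0 (W(B, y) = (0*y)*(-4) = 0*(-4) = 0)
k(T) = 1 + 5/T
x(C) = 0
(x(k(4)) + N(-2, -12))**2 = (0 - 12)**2 = (-12)**2 = 144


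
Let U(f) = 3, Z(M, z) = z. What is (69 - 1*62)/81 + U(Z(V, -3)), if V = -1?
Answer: 250/81 ≈ 3.0864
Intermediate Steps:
(69 - 1*62)/81 + U(Z(V, -3)) = (69 - 1*62)/81 + 3 = (69 - 62)/81 + 3 = (1/81)*7 + 3 = 7/81 + 3 = 250/81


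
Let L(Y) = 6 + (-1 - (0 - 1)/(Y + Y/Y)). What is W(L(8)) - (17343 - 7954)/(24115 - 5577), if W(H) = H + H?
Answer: 1620995/166842 ≈ 9.7157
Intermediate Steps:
L(Y) = 5 + 1/(1 + Y) (L(Y) = 6 + (-1 - (-1)/(Y + 1)) = 6 + (-1 - (-1)/(1 + Y)) = 6 + (-1 + 1/(1 + Y)) = 5 + 1/(1 + Y))
W(H) = 2*H
W(L(8)) - (17343 - 7954)/(24115 - 5577) = 2*((6 + 5*8)/(1 + 8)) - (17343 - 7954)/(24115 - 5577) = 2*((6 + 40)/9) - 9389/18538 = 2*((⅑)*46) - 9389/18538 = 2*(46/9) - 1*9389/18538 = 92/9 - 9389/18538 = 1620995/166842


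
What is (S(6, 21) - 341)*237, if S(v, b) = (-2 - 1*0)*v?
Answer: -83661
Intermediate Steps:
S(v, b) = -2*v (S(v, b) = (-2 + 0)*v = -2*v)
(S(6, 21) - 341)*237 = (-2*6 - 341)*237 = (-12 - 341)*237 = -353*237 = -83661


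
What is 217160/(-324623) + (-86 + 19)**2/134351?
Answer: -27718430513/43613424673 ≈ -0.63555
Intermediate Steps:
217160/(-324623) + (-86 + 19)**2/134351 = 217160*(-1/324623) + (-67)**2*(1/134351) = -217160/324623 + 4489*(1/134351) = -217160/324623 + 4489/134351 = -27718430513/43613424673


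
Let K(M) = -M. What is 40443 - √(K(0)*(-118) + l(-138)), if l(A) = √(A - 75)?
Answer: 40443 - (-213)^(¼) ≈ 40440.0 - 2.7013*I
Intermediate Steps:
l(A) = √(-75 + A)
40443 - √(K(0)*(-118) + l(-138)) = 40443 - √(-1*0*(-118) + √(-75 - 138)) = 40443 - √(0*(-118) + √(-213)) = 40443 - √(0 + I*√213) = 40443 - √(I*√213) = 40443 - 213^(¼)*√I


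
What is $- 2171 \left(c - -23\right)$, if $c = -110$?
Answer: $188877$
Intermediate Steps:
$- 2171 \left(c - -23\right) = - 2171 \left(-110 - -23\right) = - 2171 \left(-110 + 23\right) = \left(-2171\right) \left(-87\right) = 188877$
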